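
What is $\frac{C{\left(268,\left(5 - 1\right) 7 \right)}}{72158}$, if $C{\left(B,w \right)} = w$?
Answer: $\frac{14}{36079} \approx 0.00038804$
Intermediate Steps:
$\frac{C{\left(268,\left(5 - 1\right) 7 \right)}}{72158} = \frac{\left(5 - 1\right) 7}{72158} = 4 \cdot 7 \cdot \frac{1}{72158} = 28 \cdot \frac{1}{72158} = \frac{14}{36079}$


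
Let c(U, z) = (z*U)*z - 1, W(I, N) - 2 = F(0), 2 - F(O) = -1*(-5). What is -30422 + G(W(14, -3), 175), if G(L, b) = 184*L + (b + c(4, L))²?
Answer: 1078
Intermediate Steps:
F(O) = -3 (F(O) = 2 - (-1)*(-5) = 2 - 1*5 = 2 - 5 = -3)
W(I, N) = -1 (W(I, N) = 2 - 3 = -1)
c(U, z) = -1 + U*z² (c(U, z) = (U*z)*z - 1 = U*z² - 1 = -1 + U*z²)
G(L, b) = (-1 + b + 4*L²)² + 184*L (G(L, b) = 184*L + (b + (-1 + 4*L²))² = 184*L + (-1 + b + 4*L²)² = (-1 + b + 4*L²)² + 184*L)
-30422 + G(W(14, -3), 175) = -30422 + ((-1 + 175 + 4*(-1)²)² + 184*(-1)) = -30422 + ((-1 + 175 + 4*1)² - 184) = -30422 + ((-1 + 175 + 4)² - 184) = -30422 + (178² - 184) = -30422 + (31684 - 184) = -30422 + 31500 = 1078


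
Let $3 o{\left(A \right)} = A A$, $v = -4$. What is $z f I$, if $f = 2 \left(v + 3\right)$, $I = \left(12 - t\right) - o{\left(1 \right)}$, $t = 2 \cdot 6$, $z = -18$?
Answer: $-12$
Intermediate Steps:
$t = 12$
$o{\left(A \right)} = \frac{A^{2}}{3}$ ($o{\left(A \right)} = \frac{A A}{3} = \frac{A^{2}}{3}$)
$I = - \frac{1}{3}$ ($I = \left(12 - 12\right) - \frac{1^{2}}{3} = \left(12 - 12\right) - \frac{1}{3} \cdot 1 = 0 - \frac{1}{3} = - \frac{1}{3} \approx -0.33333$)
$f = -2$ ($f = 2 \left(-4 + 3\right) = 2 \left(-1\right) = -2$)
$z f I = \left(-18\right) \left(-2\right) \left(- \frac{1}{3}\right) = 36 \left(- \frac{1}{3}\right) = -12$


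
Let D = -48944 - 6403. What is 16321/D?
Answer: -859/2913 ≈ -0.29489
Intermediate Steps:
D = -55347
16321/D = 16321/(-55347) = 16321*(-1/55347) = -859/2913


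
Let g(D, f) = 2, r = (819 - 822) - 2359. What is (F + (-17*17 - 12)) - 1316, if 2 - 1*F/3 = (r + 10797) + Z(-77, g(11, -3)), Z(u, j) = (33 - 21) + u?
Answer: -26721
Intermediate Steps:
r = -2362 (r = -3 - 2359 = -2362)
Z(u, j) = 12 + u
F = -25104 (F = 6 - 3*((-2362 + 10797) + (12 - 77)) = 6 - 3*(8435 - 65) = 6 - 3*8370 = 6 - 25110 = -25104)
(F + (-17*17 - 12)) - 1316 = (-25104 + (-17*17 - 12)) - 1316 = (-25104 + (-289 - 12)) - 1316 = (-25104 - 301) - 1316 = -25405 - 1316 = -26721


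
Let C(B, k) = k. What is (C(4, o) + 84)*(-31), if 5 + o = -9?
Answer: -2170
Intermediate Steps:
o = -14 (o = -5 - 9 = -14)
(C(4, o) + 84)*(-31) = (-14 + 84)*(-31) = 70*(-31) = -2170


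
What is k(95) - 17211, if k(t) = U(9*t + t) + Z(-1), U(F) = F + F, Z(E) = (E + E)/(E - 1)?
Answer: -15310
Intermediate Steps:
Z(E) = 2*E/(-1 + E) (Z(E) = (2*E)/(-1 + E) = 2*E/(-1 + E))
U(F) = 2*F
k(t) = 1 + 20*t (k(t) = 2*(9*t + t) + 2*(-1)/(-1 - 1) = 2*(10*t) + 2*(-1)/(-2) = 20*t + 2*(-1)*(-½) = 20*t + 1 = 1 + 20*t)
k(95) - 17211 = (1 + 20*95) - 17211 = (1 + 1900) - 17211 = 1901 - 17211 = -15310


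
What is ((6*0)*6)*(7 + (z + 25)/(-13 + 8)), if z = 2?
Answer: 0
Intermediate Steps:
((6*0)*6)*(7 + (z + 25)/(-13 + 8)) = ((6*0)*6)*(7 + (2 + 25)/(-13 + 8)) = (0*6)*(7 + 27/(-5)) = 0*(7 + 27*(-⅕)) = 0*(7 - 27/5) = 0*(8/5) = 0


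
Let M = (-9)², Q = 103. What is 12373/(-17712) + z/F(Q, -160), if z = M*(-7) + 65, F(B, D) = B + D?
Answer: 2728721/336528 ≈ 8.1084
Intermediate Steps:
M = 81
z = -502 (z = 81*(-7) + 65 = -567 + 65 = -502)
12373/(-17712) + z/F(Q, -160) = 12373/(-17712) - 502/(103 - 160) = 12373*(-1/17712) - 502/(-57) = -12373/17712 - 502*(-1/57) = -12373/17712 + 502/57 = 2728721/336528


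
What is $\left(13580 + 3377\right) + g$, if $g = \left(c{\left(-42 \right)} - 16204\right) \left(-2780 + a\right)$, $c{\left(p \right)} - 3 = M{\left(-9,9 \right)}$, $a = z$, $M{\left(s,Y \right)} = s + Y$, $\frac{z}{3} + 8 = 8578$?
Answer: $-371471973$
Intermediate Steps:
$z = 25710$ ($z = -24 + 3 \cdot 8578 = -24 + 25734 = 25710$)
$M{\left(s,Y \right)} = Y + s$
$a = 25710$
$c{\left(p \right)} = 3$ ($c{\left(p \right)} = 3 + \left(9 - 9\right) = 3 + 0 = 3$)
$g = -371488930$ ($g = \left(3 - 16204\right) \left(-2780 + 25710\right) = \left(-16201\right) 22930 = -371488930$)
$\left(13580 + 3377\right) + g = \left(13580 + 3377\right) - 371488930 = 16957 - 371488930 = -371471973$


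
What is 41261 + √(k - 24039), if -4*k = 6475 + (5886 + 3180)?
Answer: 41261 + I*√111697/2 ≈ 41261.0 + 167.11*I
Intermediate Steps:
k = -15541/4 (k = -(6475 + (5886 + 3180))/4 = -(6475 + 9066)/4 = -¼*15541 = -15541/4 ≈ -3885.3)
41261 + √(k - 24039) = 41261 + √(-15541/4 - 24039) = 41261 + √(-111697/4) = 41261 + I*√111697/2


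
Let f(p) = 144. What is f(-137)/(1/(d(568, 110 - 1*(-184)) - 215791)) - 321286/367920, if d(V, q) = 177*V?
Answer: -436161824549/26280 ≈ -1.6597e+7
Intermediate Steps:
f(-137)/(1/(d(568, 110 - 1*(-184)) - 215791)) - 321286/367920 = 144/(1/(177*568 - 215791)) - 321286/367920 = 144/(1/(100536 - 215791)) - 321286*1/367920 = 144/(1/(-115255)) - 22949/26280 = 144/(-1/115255) - 22949/26280 = 144*(-115255) - 22949/26280 = -16596720 - 22949/26280 = -436161824549/26280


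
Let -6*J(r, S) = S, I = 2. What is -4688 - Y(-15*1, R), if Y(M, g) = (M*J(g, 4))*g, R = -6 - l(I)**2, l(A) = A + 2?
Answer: -4468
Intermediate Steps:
J(r, S) = -S/6
l(A) = 2 + A
R = -22 (R = -6 - (2 + 2)**2 = -6 - 1*4**2 = -6 - 1*16 = -6 - 16 = -22)
Y(M, g) = -2*M*g/3 (Y(M, g) = (M*(-1/6*4))*g = (M*(-2/3))*g = (-2*M/3)*g = -2*M*g/3)
-4688 - Y(-15*1, R) = -4688 - (-2)*(-15*1)*(-22)/3 = -4688 - (-2)*(-15)*(-22)/3 = -4688 - 1*(-220) = -4688 + 220 = -4468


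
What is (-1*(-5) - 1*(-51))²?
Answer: 3136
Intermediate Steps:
(-1*(-5) - 1*(-51))² = (5 + 51)² = 56² = 3136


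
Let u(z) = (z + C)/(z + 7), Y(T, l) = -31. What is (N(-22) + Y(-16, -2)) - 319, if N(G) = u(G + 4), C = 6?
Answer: -3838/11 ≈ -348.91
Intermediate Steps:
u(z) = (6 + z)/(7 + z) (u(z) = (z + 6)/(z + 7) = (6 + z)/(7 + z))
N(G) = (10 + G)/(11 + G) (N(G) = (6 + (G + 4))/(7 + (G + 4)) = (6 + (4 + G))/(7 + (4 + G)) = (10 + G)/(11 + G))
(N(-22) + Y(-16, -2)) - 319 = ((10 - 22)/(11 - 22) - 31) - 319 = (-12/(-11) - 31) - 319 = (-1/11*(-12) - 31) - 319 = (12/11 - 31) - 319 = -329/11 - 319 = -3838/11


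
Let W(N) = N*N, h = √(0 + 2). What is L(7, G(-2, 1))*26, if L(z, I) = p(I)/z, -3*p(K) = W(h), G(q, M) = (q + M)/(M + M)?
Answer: -52/21 ≈ -2.4762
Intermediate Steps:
G(q, M) = (M + q)/(2*M) (G(q, M) = (M + q)/((2*M)) = (M + q)*(1/(2*M)) = (M + q)/(2*M))
h = √2 ≈ 1.4142
W(N) = N²
p(K) = -⅔ (p(K) = -(√2)²/3 = -⅓*2 = -⅔)
L(z, I) = -2/(3*z)
L(7, G(-2, 1))*26 = -⅔/7*26 = -⅔*⅐*26 = -2/21*26 = -52/21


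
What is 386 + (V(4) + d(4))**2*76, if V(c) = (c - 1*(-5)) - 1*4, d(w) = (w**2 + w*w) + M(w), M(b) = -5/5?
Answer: 98882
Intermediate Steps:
M(b) = -1 (M(b) = -5*1/5 = -1)
d(w) = -1 + 2*w**2 (d(w) = (w**2 + w*w) - 1 = (w**2 + w**2) - 1 = 2*w**2 - 1 = -1 + 2*w**2)
V(c) = 1 + c (V(c) = (c + 5) - 4 = (5 + c) - 4 = 1 + c)
386 + (V(4) + d(4))**2*76 = 386 + ((1 + 4) + (-1 + 2*4**2))**2*76 = 386 + (5 + (-1 + 2*16))**2*76 = 386 + (5 + (-1 + 32))**2*76 = 386 + (5 + 31)**2*76 = 386 + 36**2*76 = 386 + 1296*76 = 386 + 98496 = 98882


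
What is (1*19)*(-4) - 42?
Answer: -118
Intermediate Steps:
(1*19)*(-4) - 42 = 19*(-4) - 42 = -76 - 42 = -118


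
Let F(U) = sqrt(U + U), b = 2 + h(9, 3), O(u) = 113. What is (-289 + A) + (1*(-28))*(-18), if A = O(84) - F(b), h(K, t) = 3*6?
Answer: 328 - 2*sqrt(10) ≈ 321.68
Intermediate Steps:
h(K, t) = 18
b = 20 (b = 2 + 18 = 20)
F(U) = sqrt(2)*sqrt(U) (F(U) = sqrt(2*U) = sqrt(2)*sqrt(U))
A = 113 - 2*sqrt(10) (A = 113 - sqrt(2)*sqrt(20) = 113 - sqrt(2)*2*sqrt(5) = 113 - 2*sqrt(10) ≈ 106.68)
(-289 + A) + (1*(-28))*(-18) = (-289 + (113 - 2*sqrt(10))) + (1*(-28))*(-18) = (-176 - 2*sqrt(10)) - 28*(-18) = (-176 - 2*sqrt(10)) + 504 = 328 - 2*sqrt(10)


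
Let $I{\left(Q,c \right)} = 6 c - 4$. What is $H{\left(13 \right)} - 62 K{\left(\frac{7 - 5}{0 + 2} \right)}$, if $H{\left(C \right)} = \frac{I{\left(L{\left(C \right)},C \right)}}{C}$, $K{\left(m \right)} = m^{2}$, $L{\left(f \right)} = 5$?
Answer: $- \frac{732}{13} \approx -56.308$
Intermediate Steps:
$I{\left(Q,c \right)} = -4 + 6 c$
$H{\left(C \right)} = \frac{-4 + 6 C}{C}$
$H{\left(13 \right)} - 62 K{\left(\frac{7 - 5}{0 + 2} \right)} = \left(6 - \frac{4}{13}\right) - 62 \left(\frac{7 - 5}{0 + 2}\right)^{2} = \left(6 - \frac{4}{13}\right) - 62 \left(\frac{2}{2}\right)^{2} = \left(6 - \frac{4}{13}\right) - 62 \left(2 \cdot \frac{1}{2}\right)^{2} = \frac{74}{13} - 62 \cdot 1^{2} = \frac{74}{13} - 62 = - \frac{732}{13}$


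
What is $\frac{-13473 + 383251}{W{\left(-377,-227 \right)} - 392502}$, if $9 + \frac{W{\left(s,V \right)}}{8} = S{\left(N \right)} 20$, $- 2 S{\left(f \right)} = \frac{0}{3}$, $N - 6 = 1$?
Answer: $- \frac{184889}{196287} \approx -0.94193$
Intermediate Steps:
$N = 7$ ($N = 6 + 1 = 7$)
$S{\left(f \right)} = 0$ ($S{\left(f \right)} = - \frac{0 \cdot \frac{1}{3}}{2} = \left(- \frac{1}{2}\right) 0 = 0$)
$W{\left(s,V \right)} = -72$ ($W{\left(s,V \right)} = -72 + 8 \cdot 0 \cdot 20 = -72 + 8 \cdot 0 = -72 + 0 = -72$)
$\frac{-13473 + 383251}{W{\left(-377,-227 \right)} - 392502} = \frac{-13473 + 383251}{-72 - 392502} = \frac{369778}{-392574} = 369778 \left(- \frac{1}{392574}\right) = - \frac{184889}{196287}$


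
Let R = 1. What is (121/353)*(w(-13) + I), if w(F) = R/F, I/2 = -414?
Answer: -1302565/4589 ≈ -283.85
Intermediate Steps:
I = -828 (I = 2*(-414) = -828)
w(F) = 1/F
(121/353)*(w(-13) + I) = (121/353)*(1/(-13) - 828) = (121*(1/353))*(-1/13 - 828) = (121/353)*(-10765/13) = -1302565/4589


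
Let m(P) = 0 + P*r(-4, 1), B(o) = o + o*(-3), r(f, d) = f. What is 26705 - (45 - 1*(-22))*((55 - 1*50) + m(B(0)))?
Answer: 26370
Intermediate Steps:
B(o) = -2*o (B(o) = o - 3*o = -2*o)
m(P) = -4*P (m(P) = 0 + P*(-4) = 0 - 4*P = -4*P)
26705 - (45 - 1*(-22))*((55 - 1*50) + m(B(0))) = 26705 - (45 - 1*(-22))*((55 - 1*50) - (-8)*0) = 26705 - (45 + 22)*((55 - 50) - 4*0) = 26705 - 67*(5 + 0) = 26705 - 67*5 = 26705 - 1*335 = 26705 - 335 = 26370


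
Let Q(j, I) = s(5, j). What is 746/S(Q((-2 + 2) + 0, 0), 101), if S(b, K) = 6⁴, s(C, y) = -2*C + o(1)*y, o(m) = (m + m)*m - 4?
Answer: 373/648 ≈ 0.57562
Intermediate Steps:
o(m) = -4 + 2*m² (o(m) = (2*m)*m - 4 = 2*m² - 4 = -4 + 2*m²)
s(C, y) = -2*C - 2*y (s(C, y) = -2*C + (-4 + 2*1²)*y = -2*C + (-4 + 2*1)*y = -2*C + (-4 + 2)*y = -2*C - 2*y)
Q(j, I) = -10 - 2*j (Q(j, I) = -2*5 - 2*j = -10 - 2*j)
S(b, K) = 1296
746/S(Q((-2 + 2) + 0, 0), 101) = 746/1296 = 746*(1/1296) = 373/648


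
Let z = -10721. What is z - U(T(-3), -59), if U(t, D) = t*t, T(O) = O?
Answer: -10730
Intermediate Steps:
U(t, D) = t**2
z - U(T(-3), -59) = -10721 - 1*(-3)**2 = -10721 - 1*9 = -10721 - 9 = -10730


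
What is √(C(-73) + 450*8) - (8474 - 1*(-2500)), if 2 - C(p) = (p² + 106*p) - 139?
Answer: -10974 + 5*√246 ≈ -10896.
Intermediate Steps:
C(p) = 141 - p² - 106*p (C(p) = 2 - ((p² + 106*p) - 139) = 2 - (-139 + p² + 106*p) = 2 + (139 - p² - 106*p) = 141 - p² - 106*p)
√(C(-73) + 450*8) - (8474 - 1*(-2500)) = √((141 - 1*(-73)² - 106*(-73)) + 450*8) - (8474 - 1*(-2500)) = √((141 - 1*5329 + 7738) + 3600) - (8474 + 2500) = √((141 - 5329 + 7738) + 3600) - 1*10974 = √(2550 + 3600) - 10974 = √6150 - 10974 = 5*√246 - 10974 = -10974 + 5*√246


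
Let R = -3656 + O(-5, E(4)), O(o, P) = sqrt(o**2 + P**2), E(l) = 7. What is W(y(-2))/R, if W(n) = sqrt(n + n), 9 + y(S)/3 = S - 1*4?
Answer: -5484*I*sqrt(10)/6683131 - 3*I*sqrt(185)/6683131 ≈ -0.002601*I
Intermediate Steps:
y(S) = -39 + 3*S (y(S) = -27 + 3*(S - 1*4) = -27 + 3*(S - 4) = -27 + 3*(-4 + S) = -27 + (-12 + 3*S) = -39 + 3*S)
O(o, P) = sqrt(P**2 + o**2)
W(n) = sqrt(2)*sqrt(n) (W(n) = sqrt(2*n) = sqrt(2)*sqrt(n))
R = -3656 + sqrt(74) (R = -3656 + sqrt(7**2 + (-5)**2) = -3656 + sqrt(49 + 25) = -3656 + sqrt(74) ≈ -3647.4)
W(y(-2))/R = (sqrt(2)*sqrt(-39 + 3*(-2)))/(-3656 + sqrt(74)) = (sqrt(2)*sqrt(-39 - 6))/(-3656 + sqrt(74)) = (sqrt(2)*sqrt(-45))/(-3656 + sqrt(74)) = (sqrt(2)*(3*I*sqrt(5)))/(-3656 + sqrt(74)) = (3*I*sqrt(10))/(-3656 + sqrt(74)) = 3*I*sqrt(10)/(-3656 + sqrt(74))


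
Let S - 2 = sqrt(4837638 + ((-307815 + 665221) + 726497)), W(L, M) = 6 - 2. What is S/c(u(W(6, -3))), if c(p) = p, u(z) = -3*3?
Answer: -2/9 - sqrt(657949)/3 ≈ -270.60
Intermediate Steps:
W(L, M) = 4
S = 2 + 3*sqrt(657949) (S = 2 + sqrt(4837638 + ((-307815 + 665221) + 726497)) = 2 + sqrt(4837638 + (357406 + 726497)) = 2 + sqrt(4837638 + 1083903) = 2 + sqrt(5921541) = 2 + 3*sqrt(657949) ≈ 2435.4)
u(z) = -9
S/c(u(W(6, -3))) = (2 + 3*sqrt(657949))/(-9) = (2 + 3*sqrt(657949))*(-1/9) = -2/9 - sqrt(657949)/3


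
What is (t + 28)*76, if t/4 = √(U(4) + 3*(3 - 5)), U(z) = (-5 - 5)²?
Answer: 2128 + 304*√94 ≈ 5075.4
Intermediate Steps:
U(z) = 100 (U(z) = (-10)² = 100)
t = 4*√94 (t = 4*√(100 + 3*(3 - 5)) = 4*√(100 + 3*(-2)) = 4*√(100 - 6) = 4*√94 ≈ 38.781)
(t + 28)*76 = (4*√94 + 28)*76 = (28 + 4*√94)*76 = 2128 + 304*√94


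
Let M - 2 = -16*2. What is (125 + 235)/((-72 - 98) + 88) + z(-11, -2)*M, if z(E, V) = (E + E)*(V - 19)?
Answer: -568440/41 ≈ -13864.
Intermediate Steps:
z(E, V) = 2*E*(-19 + V) (z(E, V) = (2*E)*(-19 + V) = 2*E*(-19 + V))
M = -30 (M = 2 - 16*2 = 2 - 32 = -30)
(125 + 235)/((-72 - 98) + 88) + z(-11, -2)*M = (125 + 235)/((-72 - 98) + 88) + (2*(-11)*(-19 - 2))*(-30) = 360/(-170 + 88) + (2*(-11)*(-21))*(-30) = 360/(-82) + 462*(-30) = 360*(-1/82) - 13860 = -180/41 - 13860 = -568440/41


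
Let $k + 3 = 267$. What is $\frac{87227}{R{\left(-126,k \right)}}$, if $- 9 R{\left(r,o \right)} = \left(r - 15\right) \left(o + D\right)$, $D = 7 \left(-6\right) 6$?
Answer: $\frac{87227}{188} \approx 463.97$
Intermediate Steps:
$k = 264$ ($k = -3 + 267 = 264$)
$D = -252$ ($D = \left(-42\right) 6 = -252$)
$R{\left(r,o \right)} = - \frac{\left(-252 + o\right) \left(-15 + r\right)}{9}$ ($R{\left(r,o \right)} = - \frac{\left(r - 15\right) \left(o - 252\right)}{9} = - \frac{\left(-15 + r\right) \left(-252 + o\right)}{9} = - \frac{\left(-252 + o\right) \left(-15 + r\right)}{9}$)
$\frac{87227}{R{\left(-126,k \right)}} = \frac{87227}{-420 + 28 \left(-126\right) + \frac{5}{3} \cdot 264 - \frac{88}{3} \left(-126\right)} = \frac{87227}{-420 - 3528 + 440 + 3696} = \frac{87227}{188}$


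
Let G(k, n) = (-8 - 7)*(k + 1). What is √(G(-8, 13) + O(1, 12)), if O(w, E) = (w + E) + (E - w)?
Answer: √129 ≈ 11.358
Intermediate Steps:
G(k, n) = -15 - 15*k (G(k, n) = -15*(1 + k) = -15 - 15*k)
O(w, E) = 2*E (O(w, E) = (E + w) + (E - w) = 2*E)
√(G(-8, 13) + O(1, 12)) = √((-15 - 15*(-8)) + 2*12) = √((-15 + 120) + 24) = √(105 + 24) = √129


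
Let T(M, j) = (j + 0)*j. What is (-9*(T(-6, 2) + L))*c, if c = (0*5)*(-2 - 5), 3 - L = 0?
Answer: 0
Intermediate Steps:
L = 3 (L = 3 - 1*0 = 3 + 0 = 3)
T(M, j) = j² (T(M, j) = j*j = j²)
c = 0 (c = 0*(-7) = 0)
(-9*(T(-6, 2) + L))*c = -9*(2² + 3)*0 = -9*(4 + 3)*0 = -9*7*0 = -63*0 = 0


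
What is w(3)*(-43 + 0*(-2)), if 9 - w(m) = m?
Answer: -258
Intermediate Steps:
w(m) = 9 - m
w(3)*(-43 + 0*(-2)) = (9 - 1*3)*(-43 + 0*(-2)) = (9 - 3)*(-43 + 0) = 6*(-43) = -258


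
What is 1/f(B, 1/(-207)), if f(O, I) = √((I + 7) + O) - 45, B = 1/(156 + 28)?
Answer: -74520/3341807 - 6*√533278/3341807 ≈ -0.023610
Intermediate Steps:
B = 1/184 ≈ 0.0054348
f(O, I) = -45 + √(7 + I + O) (f(O, I) = √((7 + I) + O) - 45 = √(7 + I + O) - 45 = -45 + √(7 + I + O))
1/f(B, 1/(-207)) = 1/(-45 + √(7 + 1/(-207) + 1/184)) = 1/(-45 + √(7 - 1/207 + 1/184)) = 1/(-45 + √(11593/1656)) = 1/(-45 + √533278/276)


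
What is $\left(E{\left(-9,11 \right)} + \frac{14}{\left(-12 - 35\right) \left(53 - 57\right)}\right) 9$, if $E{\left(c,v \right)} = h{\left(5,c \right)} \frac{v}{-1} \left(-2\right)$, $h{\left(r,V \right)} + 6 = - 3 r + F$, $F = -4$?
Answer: $- \frac{465237}{94} \approx -4949.3$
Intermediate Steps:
$h{\left(r,V \right)} = -10 - 3 r$ ($h{\left(r,V \right)} = -6 - \left(4 + 3 r\right) = -10 - 3 r$)
$E{\left(c,v \right)} = - 50 v$ ($E{\left(c,v \right)} = \left(-10 - 15\right) \frac{v}{-1} \left(-2\right) = \left(-10 - 15\right) v \left(-1\right) \left(-2\right) = - 25 \left(- v\right) \left(-2\right) = 25 v \left(-2\right) = - 50 v$)
$\left(E{\left(-9,11 \right)} + \frac{14}{\left(-12 - 35\right) \left(53 - 57\right)}\right) 9 = \left(\left(-50\right) 11 + \frac{14}{\left(-12 - 35\right) \left(53 - 57\right)}\right) 9 = \left(-550 + \frac{14}{\left(-47\right) \left(-4\right)}\right) 9 = \left(-550 + \frac{14}{188}\right) 9 = \left(-550 + 14 \cdot \frac{1}{188}\right) 9 = \left(-550 + \frac{7}{94}\right) 9 = \left(- \frac{51693}{94}\right) 9 = - \frac{465237}{94}$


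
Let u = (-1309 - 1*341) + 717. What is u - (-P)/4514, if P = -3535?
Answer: -4215097/4514 ≈ -933.78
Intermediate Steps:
u = -933 (u = (-1309 - 341) + 717 = -1650 + 717 = -933)
u - (-P)/4514 = -933 - (-1*(-3535))/4514 = -933 - 3535/4514 = -4215097/4514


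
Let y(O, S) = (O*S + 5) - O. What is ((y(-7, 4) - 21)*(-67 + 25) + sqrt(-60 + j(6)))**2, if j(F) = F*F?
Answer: 2414892 + 6216*I*sqrt(6) ≈ 2.4149e+6 + 15226.0*I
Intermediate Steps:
y(O, S) = 5 - O + O*S (y(O, S) = (5 + O*S) - O = 5 - O + O*S)
j(F) = F**2
((y(-7, 4) - 21)*(-67 + 25) + sqrt(-60 + j(6)))**2 = (((5 - 1*(-7) - 7*4) - 21)*(-67 + 25) + sqrt(-60 + 6**2))**2 = (((5 + 7 - 28) - 21)*(-42) + sqrt(-60 + 36))**2 = ((-16 - 21)*(-42) + sqrt(-24))**2 = (-37*(-42) + 2*I*sqrt(6))**2 = (1554 + 2*I*sqrt(6))**2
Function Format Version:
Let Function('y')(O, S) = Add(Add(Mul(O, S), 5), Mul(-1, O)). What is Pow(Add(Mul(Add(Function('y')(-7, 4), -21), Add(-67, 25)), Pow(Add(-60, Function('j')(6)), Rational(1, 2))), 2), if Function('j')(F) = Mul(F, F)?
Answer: Add(2414892, Mul(6216, I, Pow(6, Rational(1, 2)))) ≈ Add(2.4149e+6, Mul(15226., I))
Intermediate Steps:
Function('y')(O, S) = Add(5, Mul(-1, O), Mul(O, S)) (Function('y')(O, S) = Add(Add(5, Mul(O, S)), Mul(-1, O)) = Add(5, Mul(-1, O), Mul(O, S)))
Function('j')(F) = Pow(F, 2)
Pow(Add(Mul(Add(Function('y')(-7, 4), -21), Add(-67, 25)), Pow(Add(-60, Function('j')(6)), Rational(1, 2))), 2) = Pow(Add(Mul(Add(Add(5, Mul(-1, -7), Mul(-7, 4)), -21), Add(-67, 25)), Pow(Add(-60, Pow(6, 2)), Rational(1, 2))), 2) = Pow(Add(Mul(Add(Add(5, 7, -28), -21), -42), Pow(Add(-60, 36), Rational(1, 2))), 2) = Pow(Add(Mul(Add(-16, -21), -42), Pow(-24, Rational(1, 2))), 2) = Pow(Add(Mul(-37, -42), Mul(2, I, Pow(6, Rational(1, 2)))), 2) = Pow(Add(1554, Mul(2, I, Pow(6, Rational(1, 2)))), 2)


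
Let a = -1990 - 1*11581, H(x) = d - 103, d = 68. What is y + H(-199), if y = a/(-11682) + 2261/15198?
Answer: -29320300/870309 ≈ -33.690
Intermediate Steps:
H(x) = -35 (H(x) = 68 - 103 = -35)
a = -13571 (a = -1990 - 11581 = -13571)
y = 1140515/870309 (y = -13571/(-11682) + 2261/15198 = -13571*(-1/11682) + 2261*(1/15198) = 13571/11682 + 133/894 = 1140515/870309 ≈ 1.3105)
y + H(-199) = 1140515/870309 - 35 = -29320300/870309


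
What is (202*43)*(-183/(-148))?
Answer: 794769/74 ≈ 10740.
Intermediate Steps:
(202*43)*(-183/(-148)) = 8686*(-183*(-1/148)) = 8686*(183/148) = 794769/74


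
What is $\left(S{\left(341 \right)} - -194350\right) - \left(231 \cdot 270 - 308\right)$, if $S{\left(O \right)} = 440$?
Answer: $132728$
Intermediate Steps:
$\left(S{\left(341 \right)} - -194350\right) - \left(231 \cdot 270 - 308\right) = \left(440 - -194350\right) - \left(231 \cdot 270 - 308\right) = \left(440 + 194350\right) - \left(62370 - 308\right) = 194790 - 62062 = 132728$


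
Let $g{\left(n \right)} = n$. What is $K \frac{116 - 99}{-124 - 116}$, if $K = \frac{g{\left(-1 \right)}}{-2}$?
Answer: $- \frac{17}{480} \approx -0.035417$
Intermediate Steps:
$K = \frac{1}{2}$ ($K = - \frac{1}{-2} = \left(-1\right) \left(- \frac{1}{2}\right) = \frac{1}{2} \approx 0.5$)
$K \frac{116 - 99}{-124 - 116} = \frac{\left(116 - 99\right) \frac{1}{-124 - 116}}{2} = \frac{17 \frac{1}{-240}}{2} = \frac{17 \left(- \frac{1}{240}\right)}{2} = \frac{1}{2} \left(- \frac{17}{240}\right) = - \frac{17}{480}$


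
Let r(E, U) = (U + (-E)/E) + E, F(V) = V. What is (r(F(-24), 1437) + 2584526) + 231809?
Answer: 2817747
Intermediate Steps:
r(E, U) = -1 + E + U (r(E, U) = (U - 1) + E = (-1 + U) + E = -1 + E + U)
(r(F(-24), 1437) + 2584526) + 231809 = ((-1 - 24 + 1437) + 2584526) + 231809 = (1412 + 2584526) + 231809 = 2585938 + 231809 = 2817747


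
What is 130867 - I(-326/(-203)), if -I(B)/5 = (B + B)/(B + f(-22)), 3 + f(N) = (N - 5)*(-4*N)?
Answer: 63157850477/482611 ≈ 1.3087e+5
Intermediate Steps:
f(N) = -3 - 4*N*(-5 + N) (f(N) = -3 + (N - 5)*(-4*N) = -3 + (-5 + N)*(-4*N) = -3 - 4*N*(-5 + N))
I(B) = -10*B/(-2379 + B) (I(B) = -5*(B + B)/(B + (-3 - 4*(-22)² + 20*(-22))) = -5*2*B/(B + (-3 - 4*484 - 440)) = -5*2*B/(B + (-3 - 1936 - 440)) = -5*2*B/(B - 2379) = -5*2*B/(-2379 + B) = -10*B/(-2379 + B))
130867 - I(-326/(-203)) = 130867 - (-10)*(-326/(-203))/(-2379 - 326/(-203)) = 130867 - (-10)*(-326*(-1/203))/(-2379 - 326*(-1/203)) = 130867 - (-10)*326/(203*(-2379 + 326/203)) = 130867 - (-10)*326/(203*(-482611/203)) = 130867 - (-10)*326*(-203)/(203*482611) = 130867 - 1*3260/482611 = 130867 - 3260/482611 = 63157850477/482611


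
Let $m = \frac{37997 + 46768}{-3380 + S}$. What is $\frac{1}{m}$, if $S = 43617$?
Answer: $\frac{40237}{84765} \approx 0.47469$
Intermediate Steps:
$m = \frac{84765}{40237}$ ($m = \frac{37997 + 46768}{-3380 + 43617} = \frac{84765}{40237} \approx 2.1066$)
$\frac{1}{m} = \frac{1}{\frac{84765}{40237}} = \frac{40237}{84765}$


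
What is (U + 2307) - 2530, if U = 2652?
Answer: 2429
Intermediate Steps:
(U + 2307) - 2530 = (2652 + 2307) - 2530 = 4959 - 2530 = 2429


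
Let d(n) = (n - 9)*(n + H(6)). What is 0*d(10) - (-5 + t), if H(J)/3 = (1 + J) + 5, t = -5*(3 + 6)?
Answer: 50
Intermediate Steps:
t = -45 (t = -5*9 = -45)
H(J) = 18 + 3*J (H(J) = 3*((1 + J) + 5) = 3*(6 + J) = 18 + 3*J)
d(n) = (-9 + n)*(36 + n) (d(n) = (n - 9)*(n + (18 + 3*6)) = (-9 + n)*(n + (18 + 18)) = (-9 + n)*(n + 36) = (-9 + n)*(36 + n))
0*d(10) - (-5 + t) = 0*(-324 + 10² + 27*10) - (-5 - 45) = 0*(-324 + 100 + 270) - 1*(-50) = 0*46 + 50 = 0 + 50 = 50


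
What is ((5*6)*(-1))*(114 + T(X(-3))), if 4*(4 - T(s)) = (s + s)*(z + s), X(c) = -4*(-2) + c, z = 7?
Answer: -2640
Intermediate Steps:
X(c) = 8 + c
T(s) = 4 - s*(7 + s)/2 (T(s) = 4 - (s + s)*(7 + s)/4 = 4 - 2*s*(7 + s)/4 = 4 - s*(7 + s)/2)
((5*6)*(-1))*(114 + T(X(-3))) = ((5*6)*(-1))*(114 + (4 - 7*(8 - 3)/2 - (8 - 3)²/2)) = (30*(-1))*(114 + (4 - 7/2*5 - ½*5²)) = -30*(114 + (4 - 35/2 - ½*25)) = -30*(114 + (4 - 35/2 - 25/2)) = -30*(114 - 26) = -30*88 = -2640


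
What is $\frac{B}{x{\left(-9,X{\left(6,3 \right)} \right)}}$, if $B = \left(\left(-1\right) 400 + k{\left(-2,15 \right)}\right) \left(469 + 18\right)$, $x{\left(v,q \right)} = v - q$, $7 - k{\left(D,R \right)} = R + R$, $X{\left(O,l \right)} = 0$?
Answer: $22889$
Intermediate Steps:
$k{\left(D,R \right)} = 7 - 2 R$ ($k{\left(D,R \right)} = 7 - \left(R + R\right) = 7 - 2 R$)
$B = -206001$ ($B = \left(\left(-1\right) 400 + \left(7 - 30\right)\right) \left(469 + 18\right) = \left(-400 + \left(7 - 30\right)\right) 487 = \left(-400 - 23\right) 487 = \left(-423\right) 487 = -206001$)
$\frac{B}{x{\left(-9,X{\left(6,3 \right)} \right)}} = - \frac{206001}{-9 - 0} = - \frac{206001}{-9 + 0} = - \frac{206001}{-9} = \left(-206001\right) \left(- \frac{1}{9}\right) = 22889$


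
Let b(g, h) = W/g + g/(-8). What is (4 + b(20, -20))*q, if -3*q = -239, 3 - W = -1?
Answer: 4063/30 ≈ 135.43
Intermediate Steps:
W = 4 (W = 3 - 1*(-1) = 3 + 1 = 4)
q = 239/3 (q = -⅓*(-239) = 239/3 ≈ 79.667)
b(g, h) = 4/g - g/8 (b(g, h) = 4/g + g/(-8) = 4/g + g*(-⅛) = 4/g - g/8)
(4 + b(20, -20))*q = (4 + (4/20 - ⅛*20))*(239/3) = (4 + (4*(1/20) - 5/2))*(239/3) = (4 + (⅕ - 5/2))*(239/3) = (4 - 23/10)*(239/3) = (17/10)*(239/3) = 4063/30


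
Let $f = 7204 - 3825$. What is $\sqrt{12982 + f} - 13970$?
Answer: $-13970 + \sqrt{16361} \approx -13842.0$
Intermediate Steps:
$f = 3379$ ($f = 7204 - 3825 = 3379$)
$\sqrt{12982 + f} - 13970 = \sqrt{12982 + 3379} - 13970 = \sqrt{16361} - 13970 = -13970 + \sqrt{16361}$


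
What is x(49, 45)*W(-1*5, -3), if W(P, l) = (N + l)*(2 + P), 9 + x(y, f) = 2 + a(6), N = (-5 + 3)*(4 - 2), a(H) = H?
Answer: -21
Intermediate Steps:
N = -4 (N = -2*2 = -4)
x(y, f) = -1 (x(y, f) = -9 + (2 + 6) = -9 + 8 = -1)
W(P, l) = (-4 + l)*(2 + P)
x(49, 45)*W(-1*5, -3) = -(-8 - (-4)*5 + 2*(-3) - 1*5*(-3)) = -(-8 - 4*(-5) - 6 - 5*(-3)) = -(-8 + 20 - 6 + 15) = -1*21 = -21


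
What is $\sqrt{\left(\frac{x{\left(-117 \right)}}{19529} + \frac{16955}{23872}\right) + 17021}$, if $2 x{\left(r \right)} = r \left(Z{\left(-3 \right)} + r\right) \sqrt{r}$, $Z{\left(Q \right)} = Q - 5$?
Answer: $\frac{\sqrt{57804392575485933031 + 3814738538364000 i \sqrt{13}}}{58274536} \approx 130.47 + 0.015522 i$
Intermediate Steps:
$Z{\left(Q \right)} = -5 + Q$
$x{\left(r \right)} = \frac{r^{\frac{3}{2}} \left(-8 + r\right)}{2}$ ($x{\left(r \right)} = \frac{r \left(\left(-5 - 3\right) + r\right) \sqrt{r}}{2} = \frac{r \left(-8 + r\right) \sqrt{r}}{2} = \frac{r^{\frac{3}{2}} \left(-8 + r\right)}{2}$)
$\sqrt{\left(\frac{x{\left(-117 \right)}}{19529} + \frac{16955}{23872}\right) + 17021} = \sqrt{\left(\frac{\frac{1}{2} \left(-117\right)^{\frac{3}{2}} \left(-8 - 117\right)}{19529} + \frac{16955}{23872}\right) + 17021} = \sqrt{\left(\frac{1}{2} \left(- 351 i \sqrt{13}\right) \left(-125\right) \frac{1}{19529} + 16955 \cdot \frac{1}{23872}\right) + 17021} = \sqrt{\left(\frac{43875 i \sqrt{13}}{2} \cdot \frac{1}{19529} + \frac{16955}{23872}\right) + 17021} = \sqrt{\left(\frac{43875 i \sqrt{13}}{39058} + \frac{16955}{23872}\right) + 17021} = \sqrt{\left(\frac{16955}{23872} + \frac{43875 i \sqrt{13}}{39058}\right) + 17021} = \sqrt{\frac{406342267}{23872} + \frac{43875 i \sqrt{13}}{39058}}$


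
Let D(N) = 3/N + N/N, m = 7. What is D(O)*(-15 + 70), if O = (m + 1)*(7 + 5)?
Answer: 1815/32 ≈ 56.719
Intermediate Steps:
O = 96 (O = (7 + 1)*(7 + 5) = 8*12 = 96)
D(N) = 1 + 3/N (D(N) = 3/N + 1 = 1 + 3/N)
D(O)*(-15 + 70) = ((3 + 96)/96)*(-15 + 70) = ((1/96)*99)*55 = (33/32)*55 = 1815/32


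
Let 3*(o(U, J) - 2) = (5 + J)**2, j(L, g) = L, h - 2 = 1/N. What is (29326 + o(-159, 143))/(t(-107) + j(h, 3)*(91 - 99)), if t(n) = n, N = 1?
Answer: -109888/393 ≈ -279.61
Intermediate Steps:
h = 3 (h = 2 + 1/1 = 2 + 1 = 3)
o(U, J) = 2 + (5 + J)**2/3
(29326 + o(-159, 143))/(t(-107) + j(h, 3)*(91 - 99)) = (29326 + (2 + (5 + 143)**2/3))/(-107 + 3*(91 - 99)) = (29326 + (2 + (1/3)*148**2))/(-107 + 3*(-8)) = (29326 + (2 + (1/3)*21904))/(-107 - 24) = (29326 + (2 + 21904/3))/(-131) = (29326 + 21910/3)*(-1/131) = (109888/3)*(-1/131) = -109888/393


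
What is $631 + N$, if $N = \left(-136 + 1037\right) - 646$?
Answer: $886$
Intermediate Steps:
$N = 255$ ($N = 901 - 646 = 255$)
$631 + N = 631 + 255 = 886$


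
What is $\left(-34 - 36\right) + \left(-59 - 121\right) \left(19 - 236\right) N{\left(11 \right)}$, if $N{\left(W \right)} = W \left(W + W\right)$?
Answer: $9452450$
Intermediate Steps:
$N{\left(W \right)} = 2 W^{2}$ ($N{\left(W \right)} = W 2 W = 2 W^{2}$)
$\left(-34 - 36\right) + \left(-59 - 121\right) \left(19 - 236\right) N{\left(11 \right)} = \left(-34 - 36\right) + \left(-59 - 121\right) \left(19 - 236\right) 2 \cdot 11^{2} = -70 + \left(-180\right) \left(-217\right) 2 \cdot 121 = -70 + 39060 \cdot 242 = -70 + 9452520 = 9452450$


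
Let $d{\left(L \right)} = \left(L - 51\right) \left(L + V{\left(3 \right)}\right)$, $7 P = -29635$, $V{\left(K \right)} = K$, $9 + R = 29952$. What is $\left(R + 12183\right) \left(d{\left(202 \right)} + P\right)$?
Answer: $1125666900$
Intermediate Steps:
$R = 29943$ ($R = -9 + 29952 = 29943$)
$P = - \frac{29635}{7}$ ($P = \frac{1}{7} \left(-29635\right) = - \frac{29635}{7} \approx -4233.6$)
$d{\left(L \right)} = \left(-51 + L\right) \left(3 + L\right)$ ($d{\left(L \right)} = \left(L - 51\right) \left(L + 3\right) = \left(-51 + L\right) \left(3 + L\right)$)
$\left(R + 12183\right) \left(d{\left(202 \right)} + P\right) = \left(29943 + 12183\right) \left(\left(-153 + 202^{2} - 9696\right) - \frac{29635}{7}\right) = 42126 \left(\left(-153 + 40804 - 9696\right) - \frac{29635}{7}\right) = 42126 \left(30955 - \frac{29635}{7}\right) = 42126 \cdot \frac{187050}{7} = 1125666900$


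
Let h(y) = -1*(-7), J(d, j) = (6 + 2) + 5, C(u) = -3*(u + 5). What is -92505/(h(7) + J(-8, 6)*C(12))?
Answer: 92505/656 ≈ 141.01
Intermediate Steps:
C(u) = -15 - 3*u (C(u) = -3*(5 + u) = -15 - 3*u)
J(d, j) = 13 (J(d, j) = 8 + 5 = 13)
h(y) = 7
-92505/(h(7) + J(-8, 6)*C(12)) = -92505/(7 + 13*(-15 - 3*12)) = -92505/(7 + 13*(-15 - 36)) = -92505/(7 + 13*(-51)) = -92505/(7 - 663) = -92505/(-656) = -92505*(-1/656) = 92505/656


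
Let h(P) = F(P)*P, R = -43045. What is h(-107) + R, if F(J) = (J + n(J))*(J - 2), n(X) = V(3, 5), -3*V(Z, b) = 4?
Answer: -3919610/3 ≈ -1.3065e+6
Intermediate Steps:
V(Z, b) = -4/3 (V(Z, b) = -⅓*4 = -4/3)
n(X) = -4/3
F(J) = (-2 + J)*(-4/3 + J) (F(J) = (J - 4/3)*(J - 2) = (-4/3 + J)*(-2 + J) = (-2 + J)*(-4/3 + J))
h(P) = P*(8/3 + P² - 10*P/3) (h(P) = (8/3 + P² - 10*P/3)*P = P*(8/3 + P² - 10*P/3))
h(-107) + R = (⅓)*(-107)*(8 - 10*(-107) + 3*(-107)²) - 43045 = (⅓)*(-107)*(8 + 1070 + 3*11449) - 43045 = (⅓)*(-107)*(8 + 1070 + 34347) - 43045 = (⅓)*(-107)*35425 - 43045 = -3790475/3 - 43045 = -3919610/3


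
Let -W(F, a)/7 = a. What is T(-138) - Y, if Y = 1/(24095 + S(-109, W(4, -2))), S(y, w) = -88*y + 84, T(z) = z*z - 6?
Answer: 642932297/33771 ≈ 19038.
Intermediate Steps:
W(F, a) = -7*a
T(z) = -6 + z² (T(z) = z² - 6 = -6 + z²)
S(y, w) = 84 - 88*y
Y = 1/33771 (Y = 1/(24095 + (84 - 88*(-109))) = 1/(24095 + (84 + 9592)) = 1/(24095 + 9676) = 1/33771 ≈ 2.9611e-5)
T(-138) - Y = (-6 + (-138)²) - 1*1/33771 = (-6 + 19044) - 1/33771 = 19038 - 1/33771 = 642932297/33771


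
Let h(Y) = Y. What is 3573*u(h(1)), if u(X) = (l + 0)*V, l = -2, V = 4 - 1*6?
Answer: 14292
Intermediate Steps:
V = -2 (V = 4 - 6 = -2)
u(X) = 4 (u(X) = (-2 + 0)*(-2) = -2*(-2) = 4)
3573*u(h(1)) = 3573*4 = 14292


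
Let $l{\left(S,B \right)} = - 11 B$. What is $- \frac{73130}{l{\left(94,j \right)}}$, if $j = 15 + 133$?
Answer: $\frac{36565}{814} \approx 44.92$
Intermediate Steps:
$j = 148$
$- \frac{73130}{l{\left(94,j \right)}} = - \frac{73130}{\left(-11\right) 148} = - \frac{73130}{-1628} = \left(-73130\right) \left(- \frac{1}{1628}\right) = \frac{36565}{814}$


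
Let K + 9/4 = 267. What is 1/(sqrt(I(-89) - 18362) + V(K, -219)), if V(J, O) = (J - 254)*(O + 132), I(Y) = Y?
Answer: -14964/14290297 - 16*I*sqrt(18451)/14290297 ≈ -0.0010471 - 0.00015209*I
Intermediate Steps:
K = 1059/4 (K = -9/4 + 267 = 1059/4 ≈ 264.75)
V(J, O) = (-254 + J)*(132 + O)
1/(sqrt(I(-89) - 18362) + V(K, -219)) = 1/(sqrt(-89 - 18362) + (-33528 - 254*(-219) + 132*(1059/4) + (1059/4)*(-219))) = 1/(sqrt(-18451) + (-33528 + 55626 + 34947 - 231921/4)) = 1/(I*sqrt(18451) - 3741/4) = 1/(-3741/4 + I*sqrt(18451))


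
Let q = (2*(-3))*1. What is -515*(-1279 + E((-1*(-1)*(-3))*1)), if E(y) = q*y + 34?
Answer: 631905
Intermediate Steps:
q = -6 (q = -6*1 = -6)
E(y) = 34 - 6*y (E(y) = -6*y + 34 = 34 - 6*y)
-515*(-1279 + E((-1*(-1)*(-3))*1)) = -515*(-1279 + (34 - 6*-1*(-1)*(-3))) = -515*(-1279 + (34 - 6*1*(-3))) = -515*(-1279 + (34 - (-18))) = -515*(-1279 + (34 - 6*(-3))) = -515*(-1279 + (34 + 18)) = -515*(-1279 + 52) = -515*(-1227) = 631905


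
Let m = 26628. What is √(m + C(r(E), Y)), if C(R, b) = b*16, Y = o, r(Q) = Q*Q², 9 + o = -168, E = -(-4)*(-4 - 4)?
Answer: 6*√661 ≈ 154.26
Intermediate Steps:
E = -32 (E = -(-4)*(-8) = -1*32 = -32)
o = -177 (o = -9 - 168 = -177)
r(Q) = Q³
Y = -177
C(R, b) = 16*b
√(m + C(r(E), Y)) = √(26628 + 16*(-177)) = √(26628 - 2832) = √23796 = 6*√661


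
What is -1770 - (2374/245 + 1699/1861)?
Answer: -811856919/455945 ≈ -1780.6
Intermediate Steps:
-1770 - (2374/245 + 1699/1861) = -1770 - 1*4834269/455945 = -1770 - 4834269/455945 = -811856919/455945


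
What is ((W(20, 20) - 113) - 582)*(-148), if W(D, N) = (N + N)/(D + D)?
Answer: 102712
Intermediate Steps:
W(D, N) = N/D (W(D, N) = (2*N)/((2*D)) = (2*N)*(1/(2*D)) = N/D)
((W(20, 20) - 113) - 582)*(-148) = ((20/20 - 113) - 582)*(-148) = ((20*(1/20) - 113) - 582)*(-148) = ((1 - 113) - 582)*(-148) = (-112 - 582)*(-148) = -694*(-148) = 102712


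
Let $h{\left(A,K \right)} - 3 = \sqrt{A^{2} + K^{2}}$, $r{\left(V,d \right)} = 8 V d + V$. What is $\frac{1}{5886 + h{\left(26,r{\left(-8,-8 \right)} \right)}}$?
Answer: $\frac{5889}{34425629} - \frac{2 \sqrt{63673}}{34425629} \approx 0.0001564$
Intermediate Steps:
$r{\left(V,d \right)} = V + 8 V d$ ($r{\left(V,d \right)} = 8 V d + V = V + 8 V d$)
$h{\left(A,K \right)} = 3 + \sqrt{A^{2} + K^{2}}$
$\frac{1}{5886 + h{\left(26,r{\left(-8,-8 \right)} \right)}} = \frac{1}{5886 + \left(3 + \sqrt{26^{2} + \left(- 8 \left(1 + 8 \left(-8\right)\right)\right)^{2}}\right)} = \frac{1}{5886 + \left(3 + \sqrt{676 + \left(- 8 \left(1 - 64\right)\right)^{2}}\right)} = \frac{1}{5886 + \left(3 + \sqrt{676 + \left(\left(-8\right) \left(-63\right)\right)^{2}}\right)} = \frac{1}{5886 + \left(3 + \sqrt{676 + 504^{2}}\right)} = \frac{1}{5886 + \left(3 + \sqrt{676 + 254016}\right)} = \frac{1}{5886 + \left(3 + \sqrt{254692}\right)} = \frac{1}{5886 + \left(3 + 2 \sqrt{63673}\right)} = \frac{1}{5889 + 2 \sqrt{63673}}$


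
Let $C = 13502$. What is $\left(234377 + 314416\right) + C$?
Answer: $562295$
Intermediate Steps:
$\left(234377 + 314416\right) + C = \left(234377 + 314416\right) + 13502 = 548793 + 13502 = 562295$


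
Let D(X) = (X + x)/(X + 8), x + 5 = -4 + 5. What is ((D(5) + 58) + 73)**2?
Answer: 2903616/169 ≈ 17181.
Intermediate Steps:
x = -4 (x = -5 + (-4 + 5) = -5 + 1 = -4)
D(X) = (-4 + X)/(8 + X) (D(X) = (X - 4)/(X + 8) = (-4 + X)/(8 + X))
((D(5) + 58) + 73)**2 = (((-4 + 5)/(8 + 5) + 58) + 73)**2 = ((1/13 + 58) + 73)**2 = (755/13 + 73)**2 = (1704/13)**2 = 2903616/169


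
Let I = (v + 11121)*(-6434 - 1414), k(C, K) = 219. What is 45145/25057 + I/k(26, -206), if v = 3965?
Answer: -988870608047/1829161 ≈ -5.4061e+5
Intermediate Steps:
I = -118394928 (I = (3965 + 11121)*(-6434 - 1414) = 15086*(-7848) = -118394928)
45145/25057 + I/k(26, -206) = 45145/25057 - 118394928/219 = 45145*(1/25057) - 118394928*1/219 = 45145/25057 - 39464976/73 = -988870608047/1829161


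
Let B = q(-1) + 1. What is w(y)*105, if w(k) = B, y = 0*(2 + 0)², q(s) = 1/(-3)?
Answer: 70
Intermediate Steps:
q(s) = -⅓
y = 0 (y = 0*2² = 0*4 = 0)
B = ⅔ (B = -⅓ + 1 = ⅔ ≈ 0.66667)
w(k) = ⅔
w(y)*105 = (⅔)*105 = 70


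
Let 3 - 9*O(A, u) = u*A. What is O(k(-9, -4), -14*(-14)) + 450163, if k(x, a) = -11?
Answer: 4053626/9 ≈ 4.5040e+5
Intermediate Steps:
O(A, u) = ⅓ - A*u/9 (O(A, u) = ⅓ - u*A/9 = ⅓ - A*u/9)
O(k(-9, -4), -14*(-14)) + 450163 = (⅓ - ⅑*(-11)*(-14*(-14))) + 450163 = (⅓ - ⅑*(-11)*196) + 450163 = (⅓ + 2156/9) + 450163 = 2159/9 + 450163 = 4053626/9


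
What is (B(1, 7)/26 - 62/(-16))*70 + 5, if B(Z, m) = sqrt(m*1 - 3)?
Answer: 14645/52 ≈ 281.63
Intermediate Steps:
B(Z, m) = sqrt(-3 + m) (B(Z, m) = sqrt(m - 3) = sqrt(-3 + m))
(B(1, 7)/26 - 62/(-16))*70 + 5 = (sqrt(-3 + 7)/26 - 62/(-16))*70 + 5 = (sqrt(4)*(1/26) - 62*(-1/16))*70 + 5 = (2*(1/26) + 31/8)*70 + 5 = (1/13 + 31/8)*70 + 5 = (411/104)*70 + 5 = 14385/52 + 5 = 14645/52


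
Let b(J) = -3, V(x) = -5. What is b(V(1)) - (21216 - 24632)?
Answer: 3413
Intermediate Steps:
b(V(1)) - (21216 - 24632) = -3 - (21216 - 24632) = -3 - 1*(-3416) = -3 + 3416 = 3413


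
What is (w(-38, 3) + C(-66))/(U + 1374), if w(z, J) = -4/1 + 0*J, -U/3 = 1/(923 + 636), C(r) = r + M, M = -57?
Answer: -197993/2142063 ≈ -0.092431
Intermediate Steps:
C(r) = -57 + r (C(r) = r - 57 = -57 + r)
U = -3/1559 (U = -3/(923 + 636) = -3/1559 ≈ -0.0019243)
w(z, J) = -4 (w(z, J) = -4*1 + 0 = -4 + 0 = -4)
(w(-38, 3) + C(-66))/(U + 1374) = (-4 + (-57 - 66))/(-3/1559 + 1374) = (-4 - 123)/(2142063/1559) = -127*1559/2142063 = -197993/2142063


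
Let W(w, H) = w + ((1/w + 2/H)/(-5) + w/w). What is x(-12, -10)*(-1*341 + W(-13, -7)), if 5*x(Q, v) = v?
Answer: 321164/455 ≈ 705.85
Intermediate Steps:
x(Q, v) = v/5
W(w, H) = 1 + w - 2/(5*H) - 1/(5*w) (W(w, H) = w + ((1/w + 2/H)*(-1/5) + 1) = w + ((-2/(5*H) - 1/(5*w)) + 1) = w + (1 - 2/(5*H) - 1/(5*w)) = 1 + w - 2/(5*H) - 1/(5*w))
x(-12, -10)*(-1*341 + W(-13, -7)) = ((1/5)*(-10))*(-1*341 + (1 - 13 - 2/5/(-7) - 1/5/(-13))) = -2*(-341 + (1 - 13 - 2/5*(-1/7) - 1/5*(-1/13))) = -2*(-341 + (1 - 13 + 2/35 + 1/65)) = -2*(-341 - 5427/455) = -2*(-160582/455) = 321164/455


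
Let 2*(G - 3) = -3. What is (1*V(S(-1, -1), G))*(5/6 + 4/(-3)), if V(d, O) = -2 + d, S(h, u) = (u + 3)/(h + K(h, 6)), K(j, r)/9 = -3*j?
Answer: 25/26 ≈ 0.96154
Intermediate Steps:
K(j, r) = -27*j (K(j, r) = 9*(-3*j) = -27*j)
S(h, u) = -(3 + u)/(26*h) (S(h, u) = (u + 3)/(h - 27*h) = (3 + u)/((-26*h)) = (3 + u)*(-1/(26*h)) = -(3 + u)/(26*h))
G = 3/2 (G = 3 + (1/2)*(-3) = 3 - 3/2 = 3/2 ≈ 1.5000)
(1*V(S(-1, -1), G))*(5/6 + 4/(-3)) = (1*(-2 + (1/26)*(-3 - 1*(-1))/(-1)))*(5/6 + 4/(-3)) = (1*(-2 + (1/26)*(-1)*(-3 + 1)))*(5*(1/6) + 4*(-1/3)) = (1*(-2 + (1/26)*(-1)*(-2)))*(5/6 - 4/3) = (1*(-2 + 1/13))*(-1/2) = (1*(-25/13))*(-1/2) = -25/13*(-1/2) = 25/26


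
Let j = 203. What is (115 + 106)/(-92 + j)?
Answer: 221/111 ≈ 1.9910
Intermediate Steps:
(115 + 106)/(-92 + j) = (115 + 106)/(-92 + 203) = 221/111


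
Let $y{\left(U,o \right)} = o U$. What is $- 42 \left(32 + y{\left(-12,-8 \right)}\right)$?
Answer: $-5376$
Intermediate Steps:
$y{\left(U,o \right)} = U o$
$- 42 \left(32 + y{\left(-12,-8 \right)}\right) = - 42 \left(32 - -96\right) = - 42 \left(32 + 96\right) = \left(-42\right) 128 = -5376$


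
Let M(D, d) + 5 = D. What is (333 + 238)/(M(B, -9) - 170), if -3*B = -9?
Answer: -571/172 ≈ -3.3198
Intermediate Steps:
B = 3 (B = -⅓*(-9) = 3)
M(D, d) = -5 + D
(333 + 238)/(M(B, -9) - 170) = (333 + 238)/((-5 + 3) - 170) = 571/(-2 - 170) = 571/(-172) = 571*(-1/172) = -571/172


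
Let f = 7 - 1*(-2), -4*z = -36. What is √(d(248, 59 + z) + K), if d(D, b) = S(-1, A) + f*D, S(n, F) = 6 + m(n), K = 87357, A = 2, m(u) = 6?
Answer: √89601 ≈ 299.33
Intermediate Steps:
z = 9 (z = -¼*(-36) = 9)
S(n, F) = 12 (S(n, F) = 6 + 6 = 12)
f = 9 (f = 7 + 2 = 9)
d(D, b) = 12 + 9*D
√(d(248, 59 + z) + K) = √((12 + 9*248) + 87357) = √((12 + 2232) + 87357) = √(2244 + 87357) = √89601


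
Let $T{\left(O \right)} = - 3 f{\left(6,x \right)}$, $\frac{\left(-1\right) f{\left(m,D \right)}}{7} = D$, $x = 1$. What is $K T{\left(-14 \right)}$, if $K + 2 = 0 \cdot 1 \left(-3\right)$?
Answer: $-42$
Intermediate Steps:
$f{\left(m,D \right)} = - 7 D$
$T{\left(O \right)} = 21$ ($T{\left(O \right)} = - 3 \left(\left(-7\right) 1\right) = \left(-3\right) \left(-7\right) = 21$)
$K = -2$ ($K = -2 + 0 \cdot 1 \left(-3\right) = -2 + 0 \left(-3\right) = -2 + 0 = -2$)
$K T{\left(-14 \right)} = \left(-2\right) 21 = -42$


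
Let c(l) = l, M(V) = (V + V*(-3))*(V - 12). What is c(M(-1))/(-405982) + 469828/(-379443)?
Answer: -95365922789/77023514013 ≈ -1.2381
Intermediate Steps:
M(V) = -2*V*(-12 + V) (M(V) = (V - 3*V)*(-12 + V) = (-2*V)*(-12 + V) = -2*V*(-12 + V))
c(M(-1))/(-405982) + 469828/(-379443) = (2*(-1)*(12 - 1*(-1)))/(-405982) + 469828/(-379443) = (2*(-1)*(12 + 1))*(-1/405982) + 469828*(-1/379443) = (2*(-1)*13)*(-1/405982) - 469828/379443 = -26*(-1/405982) - 469828/379443 = 13/202991 - 469828/379443 = -95365922789/77023514013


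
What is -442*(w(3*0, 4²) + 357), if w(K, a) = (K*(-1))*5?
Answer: -157794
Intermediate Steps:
w(K, a) = -5*K (w(K, a) = -K*5 = -5*K)
-442*(w(3*0, 4²) + 357) = -442*(-15*0 + 357) = -442*(-5*0 + 357) = -442*(0 + 357) = -442*357 = -157794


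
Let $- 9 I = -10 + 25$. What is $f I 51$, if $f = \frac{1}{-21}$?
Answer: $\frac{85}{21} \approx 4.0476$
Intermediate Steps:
$I = - \frac{5}{3}$ ($I = - \frac{-10 + 25}{9} = \left(- \frac{1}{9}\right) 15 = - \frac{5}{3} \approx -1.6667$)
$f = - \frac{1}{21} \approx -0.047619$
$f I 51 = \left(- \frac{1}{21}\right) \left(- \frac{5}{3}\right) 51 = \frac{5}{63} \cdot 51 = \frac{85}{21}$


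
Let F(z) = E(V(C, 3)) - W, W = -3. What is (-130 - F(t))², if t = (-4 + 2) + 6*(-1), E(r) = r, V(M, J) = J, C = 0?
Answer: 18496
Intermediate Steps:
t = -8 (t = -2 - 6 = -8)
F(z) = 6 (F(z) = 3 - 1*(-3) = 3 + 3 = 6)
(-130 - F(t))² = (-130 - 1*6)² = (-130 - 6)² = (-136)² = 18496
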